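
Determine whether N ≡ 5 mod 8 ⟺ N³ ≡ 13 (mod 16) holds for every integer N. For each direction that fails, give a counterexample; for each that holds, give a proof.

[⇒] This fails: take N = 13. Then 13 ≡ 5 (mod 8), but 13³ = 2197 ≡ 5 (mod 16), not 13.

[⇐] Conversely, the residues r modulo 16 with r³ ≡ 13 (mod 16) are exactly {5}, and each is ≡ 5 (mod 8).

The forward direction fails; the converse holds.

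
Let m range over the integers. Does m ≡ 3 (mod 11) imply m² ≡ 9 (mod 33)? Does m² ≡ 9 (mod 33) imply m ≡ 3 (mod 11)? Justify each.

Both directions fail.

(⇒) This fails: take m = 14. Then 14 ≡ 3 (mod 11), but 14² = 196 ≡ 31 (mod 33), not 9.

(⇐) This fails: take m = 30. Then 30² = 900 ≡ 9 (mod 33), yet 30 ≡ 8 (mod 11), not 3.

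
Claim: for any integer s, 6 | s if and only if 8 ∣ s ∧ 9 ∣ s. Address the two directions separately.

(⇐) Suppose 8 ∣ s and 9 ∣ s. Any common multiple of 8 and 9 is a multiple of their lcm; here gcd(8, 9) = 1, so lcm(8, 9) = 8·9 = 72, so 72 ∣ s. Since 6 ∣ 72, it follows that 6 ∣ s.

(⇒) This fails: take s = 6. Certainly 6 ∣ 6, but 8 ∤ 6.

Only the converse holds.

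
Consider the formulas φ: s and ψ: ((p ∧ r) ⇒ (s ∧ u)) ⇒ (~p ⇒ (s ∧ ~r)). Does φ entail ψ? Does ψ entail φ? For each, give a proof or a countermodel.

(⇒) This fails. Under p = F, s = T, r = T, u = F, the left side is true but the right side is false.

(⇐) This fails. Under p = T, s = F, r = F, u = F, the left side is false but the right side is true.

Neither implication holds.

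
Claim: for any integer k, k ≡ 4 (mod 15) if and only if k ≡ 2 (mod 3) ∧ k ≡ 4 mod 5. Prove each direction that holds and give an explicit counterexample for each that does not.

Neither implication holds.

Forward direction. This fails: k = 4 gives 4 ≡ 4 (mod 15) but 4 ≡ 1 (mod 3), so the conjunction on the right does not hold.

Converse. This fails: k = 14 satisfies both congruences on the right (14 ≡ 2 mod 3 and 14 ≡ 4 mod 5) yet 14 ≡ 14 (mod 15), not 4.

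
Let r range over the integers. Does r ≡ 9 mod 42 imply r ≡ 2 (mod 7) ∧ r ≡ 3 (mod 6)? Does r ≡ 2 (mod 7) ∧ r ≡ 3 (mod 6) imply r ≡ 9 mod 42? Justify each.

(⟸) If r ≡ 2 (mod 7) and r ≡ 3 (mod 6), then by the Chinese remainder theorem r ≡ 9 (mod 42). This is exactly r ≡ 9 (mod 42).

(⟹) Suppose r ≡ 9 (mod 42); write r = 42j + 9. Since 7 ∣ 42, reducing mod 7 gives r ≡ 9 ≡ 2 (mod 7); since 6 ∣ 42, reducing mod 6 gives r ≡ 9 ≡ 3 (mod 6).

Both implications hold.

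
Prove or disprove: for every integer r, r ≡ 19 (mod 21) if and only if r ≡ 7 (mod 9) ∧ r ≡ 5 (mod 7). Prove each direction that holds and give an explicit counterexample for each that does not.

(⟹) This fails: r = 40 gives 40 ≡ 19 (mod 21) but 40 ≡ 4 (mod 9), so the conjunction on the right does not hold.

(⟸) Conversely, if r ≡ 7 (mod 9) and r ≡ 5 (mod 7), then by the Chinese remainder theorem r ≡ 61 (mod 63). Since 61 ≡ 19 (mod 21) and 21 ∣ 63, we get r ≡ 19 (mod 21).

Only the converse holds.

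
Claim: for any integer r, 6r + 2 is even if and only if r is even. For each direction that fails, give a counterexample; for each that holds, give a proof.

[⇐] Suppose r is even. Since 6 is even, 6r is even for every r, so 6r + 2 has the same parity as 2, which is even. Hence 6r + 2 is even.

[⇒] This fails: take r = 3. Then 6r + 2 = 20, which is even, yet r = 3 is odd, not even.

Only the converse holds.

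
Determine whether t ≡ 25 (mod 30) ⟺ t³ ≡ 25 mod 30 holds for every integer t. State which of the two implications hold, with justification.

Forward direction. Suppose t ≡ 25 (mod 30). Write t = 30j + 25. Then (30j + 25)³ = 27000j³ + 67500j² + 56250j + 15625 = 30(900j³ + 2250j² + 1875j + 520) + 25, so t³ ≡ 25 (mod 30).

Converse. Suppose t³ ≡ 25 (mod 30). The only residue r in {0, …, 29} with r³ ≡ 25 (mod 30) is r = 25, so t ≡ 25 (mod 30).

Both directions hold; the statement is true.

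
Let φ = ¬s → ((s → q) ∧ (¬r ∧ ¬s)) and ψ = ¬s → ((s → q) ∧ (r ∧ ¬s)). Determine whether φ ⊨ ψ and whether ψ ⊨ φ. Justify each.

Neither implication holds.

(⟹) This fails. Under q = F, s = F, r = F, the left side is true but the right side is false.

(⟸) This fails. Under q = F, s = F, r = T, the left side is false but the right side is true.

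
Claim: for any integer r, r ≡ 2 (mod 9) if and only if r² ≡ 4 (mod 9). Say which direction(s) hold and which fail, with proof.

Forward direction. Suppose r ≡ 2 (mod 9). Write r = 9j + 2. Then (9j + 2)² = 81j² + 36j + 4 = 9(9j² + 4j) + 4, so r² ≡ 4 (mod 9).

Converse. This fails: take r = 7. Then 7² = 49 ≡ 4 (mod 9), yet 7 ≡ 7 (mod 9), not 2.

The forward direction holds; the converse fails.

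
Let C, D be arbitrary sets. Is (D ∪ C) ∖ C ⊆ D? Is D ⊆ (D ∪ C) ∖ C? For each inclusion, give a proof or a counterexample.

(⟹) Let x ∈ (D ∪ C) ∖ C. Then x ∈ D and x ∉ C, from which x ∈ D.

(⟸) This inclusion fails. Take C = {1}, D = {1}; then 1 ∈ D but 1 ∉ (D ∪ C) ∖ C.

Only the forward inclusion holds.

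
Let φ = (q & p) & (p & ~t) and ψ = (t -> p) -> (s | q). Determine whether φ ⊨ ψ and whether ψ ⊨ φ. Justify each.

Forward direction. Assume the antecedent. If q is true, (t -> p) -> (s | q) reduces to true regardless of the other variables. If q is false, the antecedent cannot hold. Either way (t -> p) -> (s | q) holds.

Converse. This fails. Under q = T, p = F, t = F, s = F, the left side is false but the right side is true.

The forward direction holds; the converse fails.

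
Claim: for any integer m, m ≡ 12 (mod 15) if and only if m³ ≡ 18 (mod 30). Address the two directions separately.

Only the reverse direction holds.

[⇐] The residues r modulo 30 with r³ ≡ 18 (mod 30) are exactly {12}, and each is ≡ 12 (mod 15).

[⇒] This fails: take m = 27. Then 27 ≡ 12 (mod 15), but 27³ = 19683 ≡ 3 (mod 30), not 18.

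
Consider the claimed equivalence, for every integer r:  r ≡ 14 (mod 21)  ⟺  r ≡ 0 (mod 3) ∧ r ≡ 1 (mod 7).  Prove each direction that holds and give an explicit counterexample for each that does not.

Forward direction. This fails: r = 14 gives 14 ≡ 14 (mod 21) but 14 ≡ 2 (mod 3), so the conjunction on the right does not hold.

Converse. This fails: r = 15 satisfies both congruences on the right (15 ≡ 0 mod 3 and 15 ≡ 1 mod 7) yet 15 ≡ 15 (mod 21), not 14.

Neither implication holds.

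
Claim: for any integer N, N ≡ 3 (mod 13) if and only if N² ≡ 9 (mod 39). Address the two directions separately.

Neither direction holds.

(→) This fails: take N = 16. Then 16 ≡ 3 (mod 13), but 16² = 256 ≡ 22 (mod 39), not 9.

(←) This fails: take N = 36. Then 36² = 1296 ≡ 9 (mod 39), yet 36 ≡ 10 (mod 13), not 3.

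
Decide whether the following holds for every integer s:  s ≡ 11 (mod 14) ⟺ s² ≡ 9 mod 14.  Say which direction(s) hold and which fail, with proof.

(⇒) Suppose s ≡ 11 (mod 14). Write s = 14j + 11. Then (14j + 11)² = 196j² + 308j + 121 = 14(14j² + 22j + 8) + 9, so s² ≡ 9 (mod 14).

(⇐) This fails: take s = 3. Then 3² = 9 ≡ 9 (mod 14), yet 3 ≡ 3 (mod 14), not 11.

Only the forward direction holds.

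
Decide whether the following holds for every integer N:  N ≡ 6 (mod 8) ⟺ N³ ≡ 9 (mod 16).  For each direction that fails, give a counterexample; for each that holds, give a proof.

(⟹) This fails: take N = 6. Then 6 ≡ 6 (mod 8), but 6³ = 216 ≡ 8 (mod 16), not 9.

(⟸) This fails: take N = 9. Then 9³ = 729 ≡ 9 (mod 16), yet 9 ≡ 1 (mod 8), not 6.

Neither implication holds.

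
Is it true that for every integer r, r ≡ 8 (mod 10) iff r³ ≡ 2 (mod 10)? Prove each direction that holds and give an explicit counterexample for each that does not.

(⟹) Suppose r ≡ 8 (mod 10). Write r = 10j + 8. Then (10j + 8)³ = 1000j³ + 2400j² + 1920j + 512 = 10(100j³ + 240j² + 192j + 51) + 2, so r³ ≡ 2 (mod 10).

(⟸) Conversely, suppose r³ ≡ 2 (mod 10). The only residue r in {0, …, 9} with r³ ≡ 2 (mod 10) is r = 8, so r ≡ 8 (mod 10).

Equivalent; both directions hold.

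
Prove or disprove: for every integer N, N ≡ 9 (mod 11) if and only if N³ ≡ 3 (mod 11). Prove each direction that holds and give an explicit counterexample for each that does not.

[⇐] For the converse, argue contrapositively. If N ≢ 9 (mod 11), then N is congruent to one of 0, 1, 2, 3, 4, 5, 6, 7, 8, 10 modulo 11, and these give N³ ≡ 0, 1, 8, 5, 9, 4, 7, 2, 6, 10 respectively — never 3.

[⇒] Suppose N ≡ 9 (mod 11). Write N = 11j + 9. Then (11j + 9)³ = 1331j³ + 3267j² + 2673j + 729 = 11(121j³ + 297j² + 243j + 66) + 3, so N³ ≡ 3 (mod 11).

The biconditional holds.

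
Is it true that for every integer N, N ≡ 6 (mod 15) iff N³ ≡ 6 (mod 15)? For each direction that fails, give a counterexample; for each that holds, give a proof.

Equivalent; both directions hold.

(⇒) Suppose N ≡ 6 (mod 15). Write N = 15j + 6. Then (15j + 6)³ = 3375j³ + 4050j² + 1620j + 216 = 15(225j³ + 270j² + 108j + 14) + 6, so N³ ≡ 6 (mod 15).

(⇐) Conversely, suppose N³ ≡ 6 (mod 15). The only residue r in {0, …, 14} with r³ ≡ 6 (mod 15) is r = 6, so N ≡ 6 (mod 15).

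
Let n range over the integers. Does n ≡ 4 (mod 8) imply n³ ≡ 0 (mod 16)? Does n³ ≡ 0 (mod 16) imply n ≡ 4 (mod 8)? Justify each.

The forward direction holds; the converse fails.

[⇒] Suppose n ≡ 4 (mod 8). Working modulo 16, n ∈ {4, 12}; for each such r, r³ ≡ 0 (mod 16).

[⇐] This fails: take n = 0. Then 0³ = 0 ≡ 0 (mod 16), yet 0 ≡ 0 (mod 8), not 4.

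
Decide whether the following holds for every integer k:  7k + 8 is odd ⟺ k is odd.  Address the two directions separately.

(→) Suppose 7k + 8 is odd. Since 7 is odd, 7k and k have the same parity, so 7k + 8 ≡ k + 8 (mod 2). As 8 is even, 7k + 8 is odd exactly when k is odd. Thus k is odd.

(←) Conversely, suppose k is odd; write k = 2j + 1. Then 7k + 8 = 7·(2j + 1) + 8 = 2·7j + 15, which is odd.

Both implications hold.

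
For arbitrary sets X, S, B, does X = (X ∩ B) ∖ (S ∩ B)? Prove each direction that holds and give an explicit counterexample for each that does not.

Only the reverse inclusion holds.

(⟹) This inclusion fails. Take X = {1}, S = ∅, B = ∅; then 1 ∈ X but 1 ∉ (X ∩ B) ∖ (S ∩ B).

(⟸) Let x ∈ (X ∩ B) ∖ (S ∩ B). Then x ∈ X ∩ B and x ∉ S, from which x ∈ X.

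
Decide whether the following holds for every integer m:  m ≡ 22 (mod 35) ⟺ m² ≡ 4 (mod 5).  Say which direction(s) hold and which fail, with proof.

(⇒) Suppose m ≡ 22 (mod 35). Then m² ≡ 22² = 484 (mod 35), and since 5 ∣ 35, also m² ≡ 4 (mod 5).

(⇐) This fails: take m = 2. Then 2² = 4 ≡ 4 (mod 5), yet 2 ≡ 2 (mod 35), not 22.

The forward direction holds; the converse fails.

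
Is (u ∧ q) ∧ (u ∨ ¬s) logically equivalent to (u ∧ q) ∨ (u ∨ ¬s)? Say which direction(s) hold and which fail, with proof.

Only the forward implication holds.

(⇐) This fails. Under u = F, s = F, q = F, the left side is false but the right side is true.

(⇒) Assume the antecedent. If u is true, (u ∧ q) ∨ (u ∨ ¬s) reduces to true regardless of the other variables. If u is false, the antecedent cannot hold. Either way (u ∧ q) ∨ (u ∨ ¬s) holds.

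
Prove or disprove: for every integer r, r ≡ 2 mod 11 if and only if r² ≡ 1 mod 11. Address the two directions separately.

Neither direction holds.

[⇒] This fails: take r = 2. Then 2 ≡ 2 (mod 11), but 2² = 4 ≡ 4 (mod 11), not 1.

[⇐] This fails: take r = 1. Then 1² = 1 ≡ 1 (mod 11), yet 1 ≡ 1 (mod 11), not 2.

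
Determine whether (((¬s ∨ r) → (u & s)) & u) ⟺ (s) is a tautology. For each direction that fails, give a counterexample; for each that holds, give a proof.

(⇒) Assume the antecedent. If s is true, s reduces to true regardless of the other variables. If s is false, the antecedent cannot hold. Either way s holds.

(⇐) This fails. Under s = T, r = F, u = F, the left side is false but the right side is true.

The forward direction holds; the converse fails.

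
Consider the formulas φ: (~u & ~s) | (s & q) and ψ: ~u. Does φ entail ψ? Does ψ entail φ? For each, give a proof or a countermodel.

(⇒) fails and (⇐) fails.

[⇒] This fails. Under u = T, s = T, q = T, the left side is true but the right side is false.

[⇐] This fails. Under u = F, s = T, q = F, the left side is false but the right side is true.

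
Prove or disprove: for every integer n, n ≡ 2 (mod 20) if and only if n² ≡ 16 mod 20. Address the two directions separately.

Neither implication holds.

(→) This fails: take n = 2. Then 2 ≡ 2 (mod 20), but 2² = 4 ≡ 4 (mod 20), not 16.

(←) This fails: take n = 4. Then 4² = 16 ≡ 16 (mod 20), yet 4 ≡ 4 (mod 20), not 2.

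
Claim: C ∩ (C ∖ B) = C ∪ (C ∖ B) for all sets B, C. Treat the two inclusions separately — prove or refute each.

Forward inclusion. Let x ∈ C ∩ (C ∖ B). Then x ∈ C and x ∉ B, from which x ∈ C ∪ (C ∖ B).

Reverse inclusion. This inclusion fails. Take B = {1}, C = {1}; then 1 ∈ C ∪ (C ∖ B) but 1 ∉ C ∩ (C ∖ B).

The sets are not equal: only the forward inclusion holds.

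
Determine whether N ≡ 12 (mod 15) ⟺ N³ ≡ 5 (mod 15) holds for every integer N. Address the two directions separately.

Neither direction holds.

(⟹) This fails: take N = 12. Then 12 ≡ 12 (mod 15), but 12³ = 1728 ≡ 3 (mod 15), not 5.

(⟸) This fails: take N = 5. Then 5³ = 125 ≡ 5 (mod 15), yet 5 ≡ 5 (mod 15), not 12.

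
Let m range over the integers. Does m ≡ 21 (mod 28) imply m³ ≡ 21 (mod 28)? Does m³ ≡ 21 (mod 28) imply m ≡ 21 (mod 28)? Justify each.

(⇒) Suppose m ≡ 21 (mod 28). Write m = 28j + 21. Then (28j + 21)³ = 21952j³ + 49392j² + 37044j + 9261 = 28(784j³ + 1764j² + 1323j + 330) + 21, so m³ ≡ 21 (mod 28).

(⇐) Conversely, suppose m³ ≡ 21 (mod 28). The only residue r in {0, …, 27} with r³ ≡ 21 (mod 28) is r = 21, so m ≡ 21 (mod 28).

Equivalent; both directions hold.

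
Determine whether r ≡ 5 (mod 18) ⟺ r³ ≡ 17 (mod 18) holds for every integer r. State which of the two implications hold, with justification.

(⇒) holds; (⇐) fails.

(⇒) Suppose r ≡ 5 (mod 18). Write r = 18j + 5. Then (18j + 5)³ = 5832j³ + 4860j² + 1350j + 125 = 18(324j³ + 270j² + 75j + 6) + 17, so r³ ≡ 17 (mod 18).

(⇐) This fails: take r = 11. Then 11³ = 1331 ≡ 17 (mod 18), yet 11 ≡ 11 (mod 18), not 5.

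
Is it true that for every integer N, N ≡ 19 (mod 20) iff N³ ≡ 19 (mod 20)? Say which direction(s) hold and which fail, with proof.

(⇒) Suppose N ≡ 19 (mod 20). Write N = 20j + 19. Then (20j + 19)³ = 8000j³ + 22800j² + 21660j + 6859 = 20(400j³ + 1140j² + 1083j + 342) + 19, so N³ ≡ 19 (mod 20).

(⇐) Conversely, suppose N³ ≡ 19 (mod 20). The only residue r in {0, …, 19} with r³ ≡ 19 (mod 20) is r = 19, so N ≡ 19 (mod 20).

Both implications hold.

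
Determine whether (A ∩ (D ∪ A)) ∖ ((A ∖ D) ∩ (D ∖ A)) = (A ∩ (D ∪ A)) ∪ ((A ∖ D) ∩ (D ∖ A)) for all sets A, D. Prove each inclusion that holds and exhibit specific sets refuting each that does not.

The two sets are equal.

Forward inclusion. Let x ∈ (A ∩ (D ∪ A)) ∖ ((A ∖ D) ∩ (D ∖ A)). Then either x ∈ A and x ∉ D; or x ∈ A ∩ D. In each case x ∈ (A ∩ (D ∪ A)) ∪ ((A ∖ D) ∩ (D ∖ A)), so (A ∩ (D ∪ A)) ∖ ((A ∖ D) ∩ (D ∖ A)) ⊆ (A ∩ (D ∪ A)) ∪ ((A ∖ D) ∩ (D ∖ A)).

Reverse inclusion. Let x ∈ (A ∩ (D ∪ A)) ∪ ((A ∖ D) ∩ (D ∖ A)). Then either x ∈ A and x ∉ D; or x ∈ A ∩ D. In each case x ∈ (A ∩ (D ∪ A)) ∖ ((A ∖ D) ∩ (D ∖ A)), so (A ∩ (D ∪ A)) ∪ ((A ∖ D) ∩ (D ∖ A)) ⊆ (A ∩ (D ∪ A)) ∖ ((A ∖ D) ∩ (D ∖ A)).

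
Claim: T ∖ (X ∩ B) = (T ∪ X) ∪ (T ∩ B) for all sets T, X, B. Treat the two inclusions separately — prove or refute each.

Only the forward inclusion holds.

Forward inclusion. Let x ∈ T ∖ (X ∩ B). Then either x ∈ T and x ∉ X, B; or x ∈ T ∩ X and x ∉ B; or x ∈ T ∩ B and x ∉ X. In each case x ∈ (T ∪ X) ∪ (T ∩ B), so T ∖ (X ∩ B) ⊆ (T ∪ X) ∪ (T ∩ B).

Reverse inclusion. This inclusion fails. Take T = ∅, X = {1}, B = ∅; then 1 ∈ (T ∪ X) ∪ (T ∩ B) but 1 ∉ T ∖ (X ∩ B).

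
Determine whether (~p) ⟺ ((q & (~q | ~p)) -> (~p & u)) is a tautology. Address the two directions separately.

Forward direction. This fails. Under p = F, q = T, u = F, the left side is true but the right side is false.

Converse. This fails. Under p = T, q = F, u = F, the left side is false but the right side is true.

(⇒) fails and (⇐) fails.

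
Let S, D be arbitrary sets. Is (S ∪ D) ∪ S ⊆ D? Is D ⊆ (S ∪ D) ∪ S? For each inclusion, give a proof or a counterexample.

Only the reverse inclusion holds.

Forward inclusion. This inclusion fails. Take S = {1}, D = ∅; then 1 ∈ (S ∪ D) ∪ S but 1 ∉ D.

Reverse inclusion. Let x ∈ D. Then either x ∈ D and x ∉ S; or x ∈ S ∩ D. In each case x ∈ (S ∪ D) ∪ S, so D ⊆ (S ∪ D) ∪ S.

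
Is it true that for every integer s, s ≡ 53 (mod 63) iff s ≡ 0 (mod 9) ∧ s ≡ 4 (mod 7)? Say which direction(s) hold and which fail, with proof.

Forward direction. This fails: s = 53 gives 53 ≡ 53 (mod 63) but 53 ≡ 8 (mod 9), so the conjunction on the right does not hold.

Converse. This fails: s = 18 satisfies both congruences on the right (18 ≡ 0 mod 9 and 18 ≡ 4 mod 7) yet 18 ≡ 18 (mod 63), not 53.

Both directions fail.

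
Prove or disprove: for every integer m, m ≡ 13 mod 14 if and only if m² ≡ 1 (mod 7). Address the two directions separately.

(⇒) Suppose m ≡ 13 (mod 14). Then m² ≡ 13² = 169 (mod 14), and since 7 ∣ 14, also m² ≡ 1 (mod 7).

(⇐) This fails: take m = 1. Then 1² = 1 ≡ 1 (mod 7), yet 1 ≡ 1 (mod 14), not 13.

(⇒) holds; (⇐) fails.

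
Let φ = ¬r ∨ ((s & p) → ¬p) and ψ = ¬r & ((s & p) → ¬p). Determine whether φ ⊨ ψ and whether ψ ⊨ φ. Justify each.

Converse. Assume the antecedent. If p is true, the antecedent forces (p = T, r = F, s = F), and ¬r ∨ ((s & p) → ¬p) holds there. If p is false, ¬r ∨ ((s & p) → ¬p) reduces to true regardless of the other variables. Either way ¬r ∨ ((s & p) → ¬p) holds.

Forward direction. This fails. Under p = F, r = T, s = F, the left side is true but the right side is false.

(⇒) fails; (⇐) holds.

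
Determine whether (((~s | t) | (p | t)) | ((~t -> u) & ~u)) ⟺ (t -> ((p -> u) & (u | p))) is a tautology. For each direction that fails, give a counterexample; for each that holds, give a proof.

(→) This fails. Under t = T, u = F, s = F, p = F, the left side is true but the right side is false.

(←) This fails. Under t = F, u = F, s = T, p = F, the left side is false but the right side is true.

(⇒) fails and (⇐) fails.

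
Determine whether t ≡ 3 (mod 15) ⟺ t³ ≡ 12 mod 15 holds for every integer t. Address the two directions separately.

Both directions hold; the statement is true.

(←) Suppose t³ ≡ 12 (mod 15). The only residue r in {0, …, 14} with r³ ≡ 12 (mod 15) is r = 3, so t ≡ 3 (mod 15).

(→) Suppose t ≡ 3 (mod 15). Write t = 15j + 3. Then (15j + 3)³ = 3375j³ + 2025j² + 405j + 27 = 15(225j³ + 135j² + 27j + 1) + 12, so t³ ≡ 12 (mod 15).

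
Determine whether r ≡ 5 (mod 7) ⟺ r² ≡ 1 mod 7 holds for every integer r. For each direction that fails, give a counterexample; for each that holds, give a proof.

(→) This fails: take r = 5. Then 5 ≡ 5 (mod 7), but 5² = 25 ≡ 4 (mod 7), not 1.

(←) This fails: take r = 1. Then 1² = 1 ≡ 1 (mod 7), yet 1 ≡ 1 (mod 7), not 5.

Neither direction holds.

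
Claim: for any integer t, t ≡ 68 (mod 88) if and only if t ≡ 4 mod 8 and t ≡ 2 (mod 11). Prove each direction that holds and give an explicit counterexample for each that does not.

Forward direction. Suppose t ≡ 68 (mod 88); write t = 88j + 68. Since 8 ∣ 88, reducing mod 8 gives t ≡ 68 ≡ 4 (mod 8); since 11 ∣ 88, reducing mod 11 gives t ≡ 68 ≡ 2 (mod 11).

Converse. If t ≡ 4 (mod 8) and t ≡ 2 (mod 11), then by the Chinese remainder theorem t ≡ 68 (mod 88). This is exactly t ≡ 68 (mod 88).

The biconditional holds.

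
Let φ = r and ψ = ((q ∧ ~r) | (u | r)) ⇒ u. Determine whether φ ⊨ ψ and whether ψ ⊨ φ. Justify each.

(→) This fails. Under u = F, q = F, r = T, the left side is true but the right side is false.

(←) This fails. Under u = F, q = F, r = F, the left side is false but the right side is true.

Neither direction holds.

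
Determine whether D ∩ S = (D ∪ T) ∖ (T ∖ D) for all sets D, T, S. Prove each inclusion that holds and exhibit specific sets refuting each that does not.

Forward inclusion. Let x ∈ D ∩ S. Then either x ∈ D ∩ S and x ∉ T; or x ∈ D ∩ T ∩ S. In each case x ∈ (D ∪ T) ∖ (T ∖ D), so D ∩ S ⊆ (D ∪ T) ∖ (T ∖ D).

Reverse inclusion. This inclusion fails. Take D = {1}, T = ∅, S = ∅; then 1 ∈ (D ∪ T) ∖ (T ∖ D) but 1 ∉ D ∩ S.

The sets are not equal: only the forward inclusion holds.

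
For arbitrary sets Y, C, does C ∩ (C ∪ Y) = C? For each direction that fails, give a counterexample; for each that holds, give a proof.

(⊆) Let x ∈ C ∩ (C ∪ Y). Then either x ∈ C and x ∉ Y; or x ∈ Y ∩ C. In each case x ∈ C, so C ∩ (C ∪ Y) ⊆ C.

(⊇) Let x ∈ C. Then either x ∈ C and x ∉ Y; or x ∈ Y ∩ C. In each case x ∈ C ∩ (C ∪ Y), so C ⊆ C ∩ (C ∪ Y).

The two sets are equal.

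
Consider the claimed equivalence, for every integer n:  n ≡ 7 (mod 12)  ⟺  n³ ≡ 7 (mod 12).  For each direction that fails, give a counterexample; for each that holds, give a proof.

Equivalent; both directions hold.

Forward direction. Suppose n ≡ 7 (mod 12). Write n = 12j + 7. Then (12j + 7)³ = 1728j³ + 3024j² + 1764j + 343 = 12(144j³ + 252j² + 147j + 28) + 7, so n³ ≡ 7 (mod 12).

Converse. Suppose n³ ≡ 7 (mod 12). The only residue r in {0, …, 11} with r³ ≡ 7 (mod 12) is r = 7, so n ≡ 7 (mod 12).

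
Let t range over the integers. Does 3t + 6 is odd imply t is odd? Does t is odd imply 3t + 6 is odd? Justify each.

Both directions hold.

(→) Suppose 3t + 6 is odd. Since 3 is odd, 3t and t have the same parity, so 3t + 6 ≡ t + 6 (mod 2). As 6 is even, 3t + 6 is odd exactly when t is odd. Thus t is odd.

(←) Conversely, suppose t is odd; write t = 2j + 1. Then 3t + 6 = 3·(2j + 1) + 6 = 2·3j + 9, which is odd.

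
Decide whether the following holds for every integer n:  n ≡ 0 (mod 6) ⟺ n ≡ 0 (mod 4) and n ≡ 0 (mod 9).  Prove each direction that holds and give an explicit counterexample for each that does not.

Forward direction. This fails: n = 6 gives 6 ≡ 0 (mod 6) but 6 ≡ 2 (mod 4), so the conjunction on the right does not hold.

Converse. If n ≡ 0 (mod 4) and n ≡ 0 (mod 9), then by the Chinese remainder theorem n ≡ 0 (mod 36). Since 0 ≡ 0 (mod 6) and 6 ∣ 36, we get n ≡ 0 (mod 6).

Not equivalent: only (⇐) holds.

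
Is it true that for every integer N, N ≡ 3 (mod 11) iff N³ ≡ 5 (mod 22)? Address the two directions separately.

Only the converse holds.

Forward direction. This fails: take N = 14. Then 14 ≡ 3 (mod 11), but 14³ = 2744 ≡ 16 (mod 22), not 5.

Converse. The residues r modulo 22 with r³ ≡ 5 (mod 22) are exactly {3}, and each is ≡ 3 (mod 11).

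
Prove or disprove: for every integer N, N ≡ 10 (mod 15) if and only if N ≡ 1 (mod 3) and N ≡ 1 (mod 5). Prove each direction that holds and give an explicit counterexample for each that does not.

(⇒) fails and (⇐) fails.

(⟹) This fails: N = 10 gives 10 ≡ 10 (mod 15) but 10 ≡ 0 (mod 5), so the conjunction on the right does not hold.

(⟸) This fails: N = 1 satisfies both congruences on the right (1 ≡ 1 mod 3 and 1 ≡ 1 mod 5) yet 1 ≡ 1 (mod 15), not 10.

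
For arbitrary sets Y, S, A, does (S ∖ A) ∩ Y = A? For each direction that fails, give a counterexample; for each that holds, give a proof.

(⊆) fails and (⊇) fails.

(⊆) This inclusion fails. Take Y = {1}, S = {1}, A = ∅; then 1 ∈ (S ∖ A) ∩ Y but 1 ∉ A.

(⊇) This inclusion fails. Take Y = ∅, S = ∅, A = {1}; then 1 ∈ A but 1 ∉ (S ∖ A) ∩ Y.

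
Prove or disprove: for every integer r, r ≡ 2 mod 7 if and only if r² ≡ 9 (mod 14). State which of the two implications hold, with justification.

Neither direction holds.

[⇒] This fails: take r = 2. Then 2 ≡ 2 (mod 7), but 2² = 4 ≡ 4 (mod 14), not 9.

[⇐] This fails: take r = 3. Then 3² = 9 ≡ 9 (mod 14), yet 3 ≡ 3 (mod 7), not 2.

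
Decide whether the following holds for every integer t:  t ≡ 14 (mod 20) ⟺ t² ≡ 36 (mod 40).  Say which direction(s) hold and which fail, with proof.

Only the forward direction holds.

Forward direction. Suppose t ≡ 14 (mod 20). Working modulo 40, t ∈ {14, 34}; for each such r, r² ≡ 36 (mod 40).

Converse. This fails: take t = 6. Then 6² = 36 ≡ 36 (mod 40), yet 6 ≡ 6 (mod 20), not 14.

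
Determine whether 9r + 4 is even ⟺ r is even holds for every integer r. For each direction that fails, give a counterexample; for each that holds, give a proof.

Equivalent; both directions hold.

(⇒) Suppose 9r + 4 is even. Since 9 is odd, 9r and r have the same parity, so 9r + 4 ≡ r + 4 (mod 2). As 4 is even, 9r + 4 is even exactly when r is even. Thus r is even.

(⇐) Conversely, suppose r is even; write r = 2j. Then 9r + 4 = 9·(2j) + 4 = 2·9j + 4, which is even.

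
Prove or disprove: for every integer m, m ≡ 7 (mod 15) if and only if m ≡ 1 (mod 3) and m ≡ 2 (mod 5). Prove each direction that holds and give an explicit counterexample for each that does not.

(⟸) If m ≡ 1 (mod 3) and m ≡ 2 (mod 5), then by the Chinese remainder theorem m ≡ 7 (mod 15). This is exactly m ≡ 7 (mod 15).

(⟹) Suppose m ≡ 7 (mod 15); write m = 15j + 7. Since 3 ∣ 15, reducing mod 3 gives m ≡ 7 ≡ 1 (mod 3); since 5 ∣ 15, reducing mod 5 gives m ≡ 7 ≡ 2 (mod 5).

The biconditional holds.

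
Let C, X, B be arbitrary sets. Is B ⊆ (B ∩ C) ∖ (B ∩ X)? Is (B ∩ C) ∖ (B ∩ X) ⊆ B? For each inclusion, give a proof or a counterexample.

The sets are not equal: only the reverse inclusion holds.

Forward inclusion. This inclusion fails. Take C = ∅, X = ∅, B = {1}; then 1 ∈ B but 1 ∉ (B ∩ C) ∖ (B ∩ X).

Reverse inclusion. Let x ∈ (B ∩ C) ∖ (B ∩ X). Then x ∈ C ∩ B and x ∉ X, from which x ∈ B.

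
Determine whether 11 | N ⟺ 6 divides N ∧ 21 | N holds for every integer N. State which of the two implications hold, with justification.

Both directions fail.

(⟹) This fails: take N = 11. Certainly 11 ∣ 11, but 6 ∤ 11.

(⟸) This fails: take N = 42. Both 6 ∣ 42 and 21 ∣ 42, yet 42 is not a multiple of 11 (since 42 = 3·11 + 9), so 11 ∤ 42.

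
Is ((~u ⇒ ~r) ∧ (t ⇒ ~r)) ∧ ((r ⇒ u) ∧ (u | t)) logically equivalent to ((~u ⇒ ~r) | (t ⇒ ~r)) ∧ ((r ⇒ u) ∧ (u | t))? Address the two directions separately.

(⟹) Assume the antecedent. If t is true, the antecedent forces (t = T, u = F, r = F) or (t = T, u = T, r = F), and the consequent holds there. If t is false, the antecedent forces (t = F, u = T, r = F) or (t = F, u = T, r = T), and the consequent holds there. Either way the consequent holds.

(⟸) This fails. Under t = T, u = T, r = T, the left side is false but the right side is true.

Only the forward implication holds.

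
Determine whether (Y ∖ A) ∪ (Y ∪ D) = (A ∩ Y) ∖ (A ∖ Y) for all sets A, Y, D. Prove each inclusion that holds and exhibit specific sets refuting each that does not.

Only the reverse inclusion holds.

(⊆) This inclusion fails. Take A = ∅, Y = {1}, D = ∅; then 1 ∈ (Y ∖ A) ∪ (Y ∪ D) but 1 ∉ (A ∩ Y) ∖ (A ∖ Y).

(⊇) Let x ∈ (A ∩ Y) ∖ (A ∖ Y). Then either x ∈ A ∩ Y and x ∉ D; or x ∈ A ∩ Y ∩ D. In each case x ∈ (Y ∖ A) ∪ (Y ∪ D), so (A ∩ Y) ∖ (A ∖ Y) ⊆ (Y ∖ A) ∪ (Y ∪ D).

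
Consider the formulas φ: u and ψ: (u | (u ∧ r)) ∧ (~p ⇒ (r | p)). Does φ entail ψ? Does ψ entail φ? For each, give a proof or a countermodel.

(⇒) This fails. Under u = T, p = F, r = F, the left side is true but the right side is false.

(⇐) Assume the antecedent. If u is true, u reduces to true regardless of the other variables. If u is false, the antecedent cannot hold. Either way u holds.

(⇒) fails; (⇐) holds.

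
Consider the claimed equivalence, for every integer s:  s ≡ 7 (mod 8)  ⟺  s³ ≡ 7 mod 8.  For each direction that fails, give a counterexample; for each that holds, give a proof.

Converse. For the converse, argue contrapositively. If s ≢ 7 (mod 8), then s is congruent to one of 0, 1, 2, 3, 4, 5, 6 modulo 8, and these give s³ ≡ 0, 1, 0, 3, 0, 5, 0 respectively — never 7.

Forward direction. Suppose s ≡ 7 (mod 8). Write s = 8j + 7. Then (8j + 7)³ = 512j³ + 1344j² + 1176j + 343 = 8(64j³ + 168j² + 147j + 42) + 7, so s³ ≡ 7 (mod 8).

Both implications hold.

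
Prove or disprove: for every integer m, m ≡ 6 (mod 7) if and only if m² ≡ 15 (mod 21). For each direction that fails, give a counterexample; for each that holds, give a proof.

Neither implication holds.

(⟹) This fails: take m = 13. Then 13 ≡ 6 (mod 7), but 13² = 169 ≡ 1 (mod 21), not 15.

(⟸) This fails: take m = 15. Then 15² = 225 ≡ 15 (mod 21), yet 15 ≡ 1 (mod 7), not 6.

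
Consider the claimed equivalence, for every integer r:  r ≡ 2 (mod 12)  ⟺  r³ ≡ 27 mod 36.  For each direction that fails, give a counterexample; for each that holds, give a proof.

(⇒) This fails: take r = 2. Then 2 ≡ 2 (mod 12), but 2³ = 8 ≡ 8 (mod 36), not 27.

(⇐) This fails: take r = 3. Then 3³ = 27 ≡ 27 (mod 36), yet 3 ≡ 3 (mod 12), not 2.

Neither direction holds.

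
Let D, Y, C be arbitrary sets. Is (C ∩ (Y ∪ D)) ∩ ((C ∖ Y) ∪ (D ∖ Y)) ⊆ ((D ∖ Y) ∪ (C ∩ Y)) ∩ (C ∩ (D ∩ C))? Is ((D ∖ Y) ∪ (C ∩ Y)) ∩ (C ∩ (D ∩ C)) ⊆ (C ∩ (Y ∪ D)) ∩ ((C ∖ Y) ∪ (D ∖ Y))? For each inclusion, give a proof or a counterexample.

The sets are not equal: only the forward inclusion holds.

(⊆) Let x ∈ (C ∩ (Y ∪ D)) ∩ ((C ∖ Y) ∪ (D ∖ Y)). Then x ∈ D ∩ C and x ∉ Y, from which x ∈ ((D ∖ Y) ∪ (C ∩ Y)) ∩ (C ∩ (D ∩ C)).

(⊇) This inclusion fails. Take D = {1}, Y = {1}, C = {1}; then 1 ∈ ((D ∖ Y) ∪ (C ∩ Y)) ∩ (C ∩ (D ∩ C)) but 1 ∉ (C ∩ (Y ∪ D)) ∩ ((C ∖ Y) ∪ (D ∖ Y)).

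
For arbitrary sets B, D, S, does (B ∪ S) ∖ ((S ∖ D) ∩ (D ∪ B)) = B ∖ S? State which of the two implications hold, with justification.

(⟸) Let x ∈ B ∖ S. Then either x ∈ B and x ∉ D, S; or x ∈ B ∩ D and x ∉ S. In each case x ∈ (B ∪ S) ∖ ((S ∖ D) ∩ (D ∪ B)), so B ∖ S ⊆ (B ∪ S) ∖ ((S ∖ D) ∩ (D ∪ B)).

(⟹) This inclusion fails. Take B = ∅, D = ∅, S = {1}; then 1 ∈ (B ∪ S) ∖ ((S ∖ D) ∩ (D ∪ B)) but 1 ∉ B ∖ S.

(⊆) fails; (⊇) holds.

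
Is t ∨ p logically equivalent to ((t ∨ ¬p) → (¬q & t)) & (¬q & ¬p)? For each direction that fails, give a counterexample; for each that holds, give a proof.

(⇒) fails; (⇐) holds.

Forward direction. This fails. Under p = T, t = F, q = F, the left side is true but the right side is false.

Converse. Assume the antecedent. If p is true, the antecedent cannot hold. If p is false, the antecedent forces (p = F, t = T, q = F), and t ∨ p holds there. Either way t ∨ p holds.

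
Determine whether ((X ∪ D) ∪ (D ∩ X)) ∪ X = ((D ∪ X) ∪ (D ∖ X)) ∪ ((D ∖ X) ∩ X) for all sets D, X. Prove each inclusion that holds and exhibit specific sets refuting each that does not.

The two sets are equal.

Forward inclusion. Let x ∈ ((X ∪ D) ∪ (D ∩ X)) ∪ X. Then either x ∈ D and x ∉ X; or x ∈ X and x ∉ D; or x ∈ D ∩ X. In each case x ∈ ((D ∪ X) ∪ (D ∖ X)) ∪ ((D ∖ X) ∩ X), so ((X ∪ D) ∪ (D ∩ X)) ∪ X ⊆ ((D ∪ X) ∪ (D ∖ X)) ∪ ((D ∖ X) ∩ X).

Reverse inclusion. Let x ∈ ((D ∪ X) ∪ (D ∖ X)) ∪ ((D ∖ X) ∩ X). Then either x ∈ D and x ∉ X; or x ∈ X and x ∉ D; or x ∈ D ∩ X. In each case x ∈ ((X ∪ D) ∪ (D ∩ X)) ∪ X, so ((D ∪ X) ∪ (D ∖ X)) ∪ ((D ∖ X) ∩ X) ⊆ ((X ∪ D) ∪ (D ∩ X)) ∪ X.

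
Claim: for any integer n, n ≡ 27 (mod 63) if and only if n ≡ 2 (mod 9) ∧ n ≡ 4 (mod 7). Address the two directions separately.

Forward direction. This fails: n = 27 gives 27 ≡ 27 (mod 63) but 27 ≡ 0 (mod 9), so the conjunction on the right does not hold.

Converse. This fails: n = 11 satisfies both congruences on the right (11 ≡ 2 mod 9 and 11 ≡ 4 mod 7) yet 11 ≡ 11 (mod 63), not 27.

(⇒) fails and (⇐) fails.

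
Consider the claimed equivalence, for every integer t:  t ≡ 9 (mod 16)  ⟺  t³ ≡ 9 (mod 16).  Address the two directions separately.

[⇐] Suppose t³ ≡ 9 (mod 16). The only residue r in {0, …, 15} with r³ ≡ 9 (mod 16) is r = 9, so t ≡ 9 (mod 16).

[⇒] Suppose t ≡ 9 (mod 16). Write t = 16j + 9. Then (16j + 9)³ = 4096j³ + 6912j² + 3888j + 729 = 16(256j³ + 432j² + 243j + 45) + 9, so t³ ≡ 9 (mod 16).

Both directions hold.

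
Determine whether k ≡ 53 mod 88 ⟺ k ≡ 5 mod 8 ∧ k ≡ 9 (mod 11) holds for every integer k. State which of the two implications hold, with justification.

Equivalent; both directions hold.

Converse. If k ≡ 5 (mod 8) and k ≡ 9 (mod 11), then by the Chinese remainder theorem k ≡ 53 (mod 88). This is exactly k ≡ 53 (mod 88).

Forward direction. Suppose k ≡ 53 (mod 88); write k = 88j + 53. Since 8 ∣ 88, reducing mod 8 gives k ≡ 53 ≡ 5 (mod 8); since 11 ∣ 88, reducing mod 11 gives k ≡ 53 ≡ 9 (mod 11).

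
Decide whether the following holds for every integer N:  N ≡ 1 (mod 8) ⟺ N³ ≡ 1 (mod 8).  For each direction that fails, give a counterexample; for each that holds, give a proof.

[⇐] Suppose N³ ≡ 1 (mod 8). The only residue r in {0, …, 7} with r³ ≡ 1 (mod 8) is r = 1, so N ≡ 1 (mod 8).

[⇒] Suppose N ≡ 1 (mod 8). Write N = 8j + 1. Then (8j + 1)³ = 512j³ + 192j² + 24j + 1 = 8(64j³ + 24j² + 3j) + 1, so N³ ≡ 1 (mod 8).

The biconditional holds.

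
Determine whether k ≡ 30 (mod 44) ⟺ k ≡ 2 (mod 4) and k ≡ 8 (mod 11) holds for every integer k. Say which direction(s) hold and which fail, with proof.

Both directions hold.

[⇒] Suppose k ≡ 30 (mod 44); write k = 44j + 30. Since 4 ∣ 44, reducing mod 4 gives k ≡ 30 ≡ 2 (mod 4); since 11 ∣ 44, reducing mod 11 gives k ≡ 30 ≡ 8 (mod 11).

[⇐] Conversely, if k ≡ 2 (mod 4) and k ≡ 8 (mod 11), then by the Chinese remainder theorem k ≡ 30 (mod 44). This is exactly k ≡ 30 (mod 44).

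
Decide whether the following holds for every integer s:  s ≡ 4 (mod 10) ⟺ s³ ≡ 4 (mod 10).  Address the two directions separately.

[⇒] Suppose s ≡ 4 (mod 10). Write s = 10j + 4. Then (10j + 4)³ = 1000j³ + 1200j² + 480j + 64 = 10(100j³ + 120j² + 48j + 6) + 4, so s³ ≡ 4 (mod 10).

[⇐] For the converse, argue contrapositively. If s ≢ 4 (mod 10), then s is congruent to one of 0, 1, 2, 3, 5, 6, 7, 8, 9 modulo 10, and these give s³ ≡ 0, 1, 8, 7, 5, 6, 3, 2, 9 respectively — never 4.

Both directions hold; the statement is true.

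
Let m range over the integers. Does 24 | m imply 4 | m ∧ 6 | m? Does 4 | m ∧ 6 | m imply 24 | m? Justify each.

Not equivalent: only (⇒) holds.

(→) If 24 ∣ m, write m = 24q. Since 24 = 6·4, m = 4·(6q), so 4 ∣ m; and since 24 = 4·6, m = 6·(4q), so 6 ∣ m.

(←) This fails: take m = 12. Both 4 ∣ 12 and 6 ∣ 12, yet 12 is not a multiple of 24 (since 12 = 0·24 + 12), so 24 ∤ 12.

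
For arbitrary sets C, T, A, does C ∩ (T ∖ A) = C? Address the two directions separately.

The sets are not equal: only the forward inclusion holds.

(⟸) This inclusion fails. Take C = {1}, T = ∅, A = ∅; then 1 ∈ C but 1 ∉ C ∩ (T ∖ A).

(⟹) Let x ∈ C ∩ (T ∖ A). Then x ∈ C ∩ T and x ∉ A, from which x ∈ C.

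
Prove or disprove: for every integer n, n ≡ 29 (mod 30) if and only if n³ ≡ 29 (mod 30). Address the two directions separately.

Both directions hold; the statement is true.

(⇒) Suppose n ≡ 29 (mod 30). Write n = 30j + 29. Then (30j + 29)³ = 27000j³ + 78300j² + 75690j + 24389 = 30(900j³ + 2610j² + 2523j + 812) + 29, so n³ ≡ 29 (mod 30).

(⇐) Conversely, suppose n³ ≡ 29 (mod 30). The only residue r in {0, …, 29} with r³ ≡ 29 (mod 30) is r = 29, so n ≡ 29 (mod 30).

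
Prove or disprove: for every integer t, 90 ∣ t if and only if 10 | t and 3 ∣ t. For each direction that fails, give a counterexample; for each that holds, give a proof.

(⇒) If 90 ∣ t, write t = 90q. Since 90 = 9·10, t = 10·(9q), so 10 ∣ t; and since 90 = 30·3, t = 3·(30q), so 3 ∣ t.

(⇐) This fails: take t = 30. Both 10 ∣ 30 and 3 ∣ 30, yet 30 is not a multiple of 90 (since 30 = 0·90 + 30), so 90 ∤ 30.

Not equivalent: only (⇒) holds.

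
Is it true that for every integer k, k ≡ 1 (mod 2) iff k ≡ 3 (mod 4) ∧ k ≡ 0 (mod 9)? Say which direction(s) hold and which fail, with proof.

[⇒] This fails: k = 1 gives 1 ≡ 1 (mod 2) but 1 ≡ 1 (mod 4), so the conjunction on the right does not hold.

[⇐] Conversely, if k ≡ 3 (mod 4) and k ≡ 0 (mod 9), then by the Chinese remainder theorem k ≡ 27 (mod 36). Since 27 ≡ 1 (mod 2) and 2 ∣ 36, we get k ≡ 1 (mod 2).

Only the reverse direction holds.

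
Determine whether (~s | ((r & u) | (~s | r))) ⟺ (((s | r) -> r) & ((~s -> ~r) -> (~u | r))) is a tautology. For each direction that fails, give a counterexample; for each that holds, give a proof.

The forward direction fails; the converse holds.

(→) This fails. Under u = T, s = F, r = F, the left side is true but the right side is false.

(←) Assume the antecedent. If s is true, the antecedent forces (u = F, s = T, r = T) or (u = T, s = T, r = T), and ~s | ((r & u) | (~s | r)) holds there. If s is false, ~s | ((r & u) | (~s | r)) reduces to true regardless of the other variables. Either way ~s | ((r & u) | (~s | r)) holds.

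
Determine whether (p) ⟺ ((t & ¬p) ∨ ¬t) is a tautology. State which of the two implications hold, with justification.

Forward direction. This fails. Under t = T, p = T, the left side is true but the right side is false.

Converse. This fails. Under t = F, p = F, the left side is false but the right side is true.

Neither implication holds.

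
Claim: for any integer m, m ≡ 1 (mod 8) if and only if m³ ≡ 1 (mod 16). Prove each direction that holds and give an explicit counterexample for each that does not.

Only the reverse direction holds.

[⇐] The residues r modulo 16 with r³ ≡ 1 (mod 16) are exactly {1}, and each is ≡ 1 (mod 8).

[⇒] This fails: take m = 9. Then 9 ≡ 1 (mod 8), but 9³ = 729 ≡ 9 (mod 16), not 1.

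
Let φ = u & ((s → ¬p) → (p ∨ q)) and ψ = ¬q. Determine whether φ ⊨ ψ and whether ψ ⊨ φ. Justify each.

(⇒) fails and (⇐) fails.

(→) This fails. Under u = T, s = F, p = F, q = T, the left side is true but the right side is false.

(←) This fails. Under u = F, s = F, p = F, q = F, the left side is false but the right side is true.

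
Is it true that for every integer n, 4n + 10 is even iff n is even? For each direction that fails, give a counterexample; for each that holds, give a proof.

Converse. Suppose n is even. Since 4 is even, 4n is even for every n, so 4n + 10 has the same parity as 10, which is even. Hence 4n + 10 is even.

Forward direction. This fails: take n = 3. Then 4n + 10 = 22, which is even, yet n = 3 is odd, not even.

The forward direction fails; the converse holds.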